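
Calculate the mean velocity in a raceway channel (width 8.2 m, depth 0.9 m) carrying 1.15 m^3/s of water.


Cross-sectional area = W * d = 8.2 * 0.9 = 7.38 m^2
Velocity = Q / A = 1.15 / 7.38 = 0.155827 m/s

0.155827 m/s


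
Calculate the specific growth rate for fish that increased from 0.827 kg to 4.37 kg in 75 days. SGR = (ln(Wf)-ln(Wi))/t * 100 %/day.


ln(W_f) = ln(4.37) = 1.474763
ln(W_i) = ln(0.827) = -0.18995058
ln(W_f) - ln(W_i) = 1.474763 - -0.18995058 = 1.6647136
SGR = 1.6647136 / 75 * 100 = 2.21962 %/day

2.21962 %/day


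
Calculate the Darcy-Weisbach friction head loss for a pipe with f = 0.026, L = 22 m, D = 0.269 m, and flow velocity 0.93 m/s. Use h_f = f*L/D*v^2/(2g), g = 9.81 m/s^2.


v^2 = 0.93^2 = 0.8649 m^2/s^2
L/D = 22/0.269 = 81.784387
h_f = f*(L/D)*v^2/(2g) = 0.026 * 81.784387 * 0.8649 / 19.62 = 0.0937369 m

0.0937369 m


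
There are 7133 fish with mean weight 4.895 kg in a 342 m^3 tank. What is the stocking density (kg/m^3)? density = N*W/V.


Total biomass = 7133 fish * 4.895 kg = 34916.035 kg
Density = total biomass / volume = 34916.035 / 342 = 102.094 kg/m^3

102.094 kg/m^3


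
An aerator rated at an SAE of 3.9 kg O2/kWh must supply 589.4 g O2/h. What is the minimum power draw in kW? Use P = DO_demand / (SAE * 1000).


SAE in g O2/kWh = 3.9 * 1000 = 3900 g/kWh
P = DO_demand / SAE_g = 589.4 / 3900 = 0.151128 kW

0.151128 kW


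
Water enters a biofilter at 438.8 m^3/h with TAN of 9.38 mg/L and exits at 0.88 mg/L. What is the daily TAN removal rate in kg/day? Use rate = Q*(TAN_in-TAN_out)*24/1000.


Concentration drop: TAN_in - TAN_out = 9.38 - 0.88 = 8.5 mg/L
Hourly TAN removed = Q * dTAN = 438.8 m^3/h * 8.5 mg/L = 3729.8 g/h  (m^3/h * mg/L = g/h)
Daily TAN removed = 3729.8 * 24 = 89515.2 g/day
Convert to kg/day: 89515.2 / 1000 = 89.5152 kg/day

89.5152 kg/day


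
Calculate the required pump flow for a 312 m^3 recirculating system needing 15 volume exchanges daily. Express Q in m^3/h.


Daily recirculation volume = 312 m^3 * 15 = 4680 m^3/day
Flow rate Q = daily volume / 24 h = 4680 / 24 = 195 m^3/h

195 m^3/h


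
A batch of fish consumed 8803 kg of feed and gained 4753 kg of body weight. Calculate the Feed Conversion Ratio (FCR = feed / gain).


FCR = feed consumed / weight gained
FCR = 8803 kg / 4753 kg = 1.85209

1.85209


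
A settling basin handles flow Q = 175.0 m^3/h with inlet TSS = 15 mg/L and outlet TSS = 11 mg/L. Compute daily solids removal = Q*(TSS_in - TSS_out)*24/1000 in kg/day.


Concentration drop: TSS_in - TSS_out = 15 - 11 = 4 mg/L
Hourly solids removed = Q * dTSS = 175.0 m^3/h * 4 mg/L = 700 g/h  (m^3/h * mg/L = g/h)
Daily solids removed = 700 * 24 = 16800 g/day
Convert g to kg: 16800 / 1000 = 16.8 kg/day

16.8 kg/day


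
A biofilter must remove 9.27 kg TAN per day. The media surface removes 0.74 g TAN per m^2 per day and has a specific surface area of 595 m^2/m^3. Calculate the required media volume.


A = 9.27*1000 / 0.74 = 12527.027 m^2
V = 12527.027 / 595 = 21.0538

21.0538 m^3


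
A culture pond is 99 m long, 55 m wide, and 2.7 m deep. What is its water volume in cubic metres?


Base area = L * W = 99 * 55 = 5445 m^2
Volume = area * depth = 5445 * 2.7 = 14701.5 m^3

14701.5 m^3


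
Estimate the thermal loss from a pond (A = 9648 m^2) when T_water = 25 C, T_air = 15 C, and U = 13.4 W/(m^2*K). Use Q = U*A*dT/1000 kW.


Temperature difference dT = 25 - 15 = 10 K
Heat loss (W) = U * A * dT = 13.4 * 9648 * 10 = 1292832 W
Convert to kW: 1292832 / 1000 = 1292.832 kW

1292.832 kW


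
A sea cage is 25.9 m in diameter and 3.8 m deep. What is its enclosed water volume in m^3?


r = d/2 = 25.9/2 = 12.95 m
Base area = pi*r^2 = pi*12.95^2 = 526.85294 m^2
Volume = 526.85294 * 3.8 = 2002.04 m^3

2002.04 m^3


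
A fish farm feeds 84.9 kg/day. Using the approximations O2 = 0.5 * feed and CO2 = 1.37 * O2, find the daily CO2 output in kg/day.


O2 = 84.9 * 0.5 = 42.45
CO2 = 42.45 * 1.37 = 58.1565

58.1565 kg/day


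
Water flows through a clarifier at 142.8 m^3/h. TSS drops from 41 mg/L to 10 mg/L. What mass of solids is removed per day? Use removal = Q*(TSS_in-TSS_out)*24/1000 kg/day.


Concentration drop: TSS_in - TSS_out = 41 - 10 = 31 mg/L
Hourly solids removed = Q * dTSS = 142.8 m^3/h * 31 mg/L = 4426.8 g/h  (m^3/h * mg/L = g/h)
Daily solids removed = 4426.8 * 24 = 106243.2 g/day
Convert g to kg: 106243.2 / 1000 = 106.2432 kg/day

106.2432 kg/day


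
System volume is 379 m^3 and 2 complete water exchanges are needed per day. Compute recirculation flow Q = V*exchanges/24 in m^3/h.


Daily recirculation volume = 379 m^3 * 2 = 758 m^3/day
Flow rate Q = daily volume / 24 h = 758 / 24 = 31.5833 m^3/h

31.5833 m^3/h


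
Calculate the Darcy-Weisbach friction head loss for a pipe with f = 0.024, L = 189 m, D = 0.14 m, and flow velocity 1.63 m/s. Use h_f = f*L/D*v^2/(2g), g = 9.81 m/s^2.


v^2 = 1.63^2 = 2.6569 m^2/s^2
L/D = 189/0.14 = 1350
h_f = f*(L/D)*v^2/(2g) = 0.024 * 1350 * 2.6569 / 19.62 = 4.38754 m

4.38754 m


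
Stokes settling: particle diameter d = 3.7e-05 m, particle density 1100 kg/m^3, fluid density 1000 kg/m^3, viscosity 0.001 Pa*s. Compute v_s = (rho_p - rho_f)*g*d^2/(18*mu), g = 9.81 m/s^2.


Density difference: rho_p - rho_f = 1100 - 1000 = 100 kg/m^3
d^2 = (3.7e-05)^2 = 1.369e-09 m^2
Numerator = (rho_p - rho_f) * g * d^2 = 100 * 9.81 * 1.369e-09 = 1.342989e-06
Denominator = 18 * mu = 18 * 0.001 = 0.018
v_s = 1.342989e-06 / 0.018 = 7.46105e-05 m/s
Check: Re = rho_f * v_s * d / mu = 1000 * 7.46105e-05 * 3.7e-05 / 0.001 = 0.00276 < 1, so Stokes' law applies.

7.46105e-05 m/s


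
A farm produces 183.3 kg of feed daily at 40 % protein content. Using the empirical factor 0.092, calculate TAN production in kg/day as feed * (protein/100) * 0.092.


Protein in feed = 183.3 * 40/100 = 73.32 kg/day
TAN = protein * 0.092 = 73.32 * 0.092 = 6.74544 kg/day

6.74544 kg/day


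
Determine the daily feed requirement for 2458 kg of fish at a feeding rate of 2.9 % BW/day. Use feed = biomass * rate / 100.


Feeding rate fraction = 2.9% / 100 = 0.029
Daily feed = 2458 kg * 0.029 = 71.282 kg/day

71.282 kg/day


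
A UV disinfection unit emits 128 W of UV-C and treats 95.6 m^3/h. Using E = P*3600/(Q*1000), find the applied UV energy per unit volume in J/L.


Energy delivered per hour = 128 W * 3600 s = 460800 J/h
Volume treated per hour = 95.6 m^3/h * 1000 = 95600 L/h
dose = 460800 / 95600 = 4.82008 J/L

4.82008 J/L


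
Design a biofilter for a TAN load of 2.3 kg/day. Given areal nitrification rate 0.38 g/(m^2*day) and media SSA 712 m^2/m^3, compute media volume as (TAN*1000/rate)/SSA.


A = 2.3*1000 / 0.38 = 6052.6316 m^2
V = 6052.6316 / 712 = 8.50089

8.50089 m^3


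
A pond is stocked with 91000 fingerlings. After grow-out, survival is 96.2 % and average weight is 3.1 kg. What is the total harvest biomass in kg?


Survivors = 91000 * 96.2/100 = 87542 fish
Harvest biomass = survivors * W_f = 87542 * 3.1 = 271380.2 kg

271380.2 kg


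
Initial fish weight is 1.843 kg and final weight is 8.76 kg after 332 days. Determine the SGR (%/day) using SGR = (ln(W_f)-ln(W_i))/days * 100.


ln(W_f) = ln(8.76) = 2.1701959
ln(W_i) = ln(1.843) = 0.61139468
ln(W_f) - ln(W_i) = 2.1701959 - 0.61139468 = 1.5588012
SGR = 1.5588012 / 332 * 100 = 0.469518 %/day

0.469518 %/day


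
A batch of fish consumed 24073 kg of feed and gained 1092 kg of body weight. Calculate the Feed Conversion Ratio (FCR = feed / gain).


FCR = feed consumed / weight gained
FCR = 24073 kg / 1092 kg = 22.0449

22.0449


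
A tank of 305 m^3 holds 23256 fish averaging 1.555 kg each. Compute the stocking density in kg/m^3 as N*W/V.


Total biomass = 23256 fish * 1.555 kg = 36163.08 kg
Density = total biomass / volume = 36163.08 / 305 = 118.567 kg/m^3

118.567 kg/m^3


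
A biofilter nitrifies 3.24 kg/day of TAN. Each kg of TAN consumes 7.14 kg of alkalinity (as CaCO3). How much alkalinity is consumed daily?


Alkalinity factor: 7.14 kg CaCO3 consumed per kg TAN nitrified
alk = 3.24 kg TAN * 7.14 = 23.1336 kg CaCO3/day

23.1336 kg CaCO3/day


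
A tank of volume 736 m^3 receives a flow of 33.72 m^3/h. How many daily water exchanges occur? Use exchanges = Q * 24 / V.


Daily flow volume = 33.72 m^3/h * 24 h = 809.28 m^3/day
Exchanges = daily flow / tank volume = 809.28 / 736 = 1.09957 exchanges/day

1.09957 exchanges/day


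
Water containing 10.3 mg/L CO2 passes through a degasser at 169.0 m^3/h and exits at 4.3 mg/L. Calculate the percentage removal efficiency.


CO2_out / CO2_in = 4.3 / 10.3 = 0.41747573
Fraction remaining = 0.41747573
efficiency = (1 - 0.41747573) * 100 = 58.2524 %

58.2524 %


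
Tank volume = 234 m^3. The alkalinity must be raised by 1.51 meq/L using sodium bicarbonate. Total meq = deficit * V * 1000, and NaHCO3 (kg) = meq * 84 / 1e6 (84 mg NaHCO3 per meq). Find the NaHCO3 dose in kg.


Tank volume in L = 234 m^3 * 1000 = 234000 L
Total meq required = 1.51 meq/L * 234000 L = 353340 meq
NaHCO3 mass = 353340 meq * 84 mg/meq / 1e6 = 29.6806 kg

29.6806 kg


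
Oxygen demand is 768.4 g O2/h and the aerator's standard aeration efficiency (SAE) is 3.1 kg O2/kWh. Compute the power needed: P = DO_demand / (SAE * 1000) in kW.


SAE in g O2/kWh = 3.1 * 1000 = 3100 g/kWh
P = DO_demand / SAE_g = 768.4 / 3100 = 0.247871 kW

0.247871 kW


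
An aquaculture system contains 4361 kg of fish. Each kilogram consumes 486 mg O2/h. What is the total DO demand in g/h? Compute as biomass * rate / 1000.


Total O2 consumption (mg/h) = 4361 kg * 486 mg/(kg*h) = 2119446 mg/h
Convert to g/h: 2119446 / 1000 = 2119.446 g/h

2119.446 g/h


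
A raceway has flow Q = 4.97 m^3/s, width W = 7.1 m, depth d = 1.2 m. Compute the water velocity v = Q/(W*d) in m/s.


Cross-sectional area = W * d = 7.1 * 1.2 = 8.52 m^2
Velocity = Q / A = 4.97 / 8.52 = 0.583333 m/s

0.583333 m/s


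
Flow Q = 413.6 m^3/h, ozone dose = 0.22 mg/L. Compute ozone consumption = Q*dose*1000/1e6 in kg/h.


O3 demand (mg/h) = Q * dose * 1000 = 413.6 * 0.22 * 1000 = 90992 mg/h
Convert mg to kg: 90992 / 1e6 = 0.090992 kg/h

0.090992 kg/h


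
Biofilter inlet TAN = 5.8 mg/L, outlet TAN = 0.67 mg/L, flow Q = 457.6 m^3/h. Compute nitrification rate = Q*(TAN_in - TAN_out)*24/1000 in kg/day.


Concentration drop: TAN_in - TAN_out = 5.8 - 0.67 = 5.13 mg/L
Hourly TAN removed = Q * dTAN = 457.6 m^3/h * 5.13 mg/L = 2347.488 g/h  (m^3/h * mg/L = g/h)
Daily TAN removed = 2347.488 * 24 = 56339.712 g/day
Convert to kg/day: 56339.712 / 1000 = 56.339712 kg/day

56.339712 kg/day


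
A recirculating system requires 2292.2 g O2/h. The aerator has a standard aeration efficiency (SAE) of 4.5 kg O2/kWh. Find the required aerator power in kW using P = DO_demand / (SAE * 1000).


SAE in g O2/kWh = 4.5 * 1000 = 4500 g/kWh
P = DO_demand / SAE_g = 2292.2 / 4500 = 0.509378 kW

0.509378 kW


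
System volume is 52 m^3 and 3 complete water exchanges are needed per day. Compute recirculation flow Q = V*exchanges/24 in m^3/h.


Daily recirculation volume = 52 m^3 * 3 = 156 m^3/day
Flow rate Q = daily volume / 24 h = 156 / 24 = 6.5 m^3/h

6.5 m^3/h


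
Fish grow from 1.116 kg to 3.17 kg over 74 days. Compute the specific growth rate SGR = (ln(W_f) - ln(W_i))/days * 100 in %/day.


ln(W_f) = ln(3.17) = 1.1537316
ln(W_i) = ln(1.116) = 0.10975086
ln(W_f) - ln(W_i) = 1.1537316 - 0.10975086 = 1.0439807
SGR = 1.0439807 / 74 * 100 = 1.41078 %/day

1.41078 %/day


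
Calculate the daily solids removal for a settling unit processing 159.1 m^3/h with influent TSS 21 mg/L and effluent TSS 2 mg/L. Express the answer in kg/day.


Concentration drop: TSS_in - TSS_out = 21 - 2 = 19 mg/L
Hourly solids removed = Q * dTSS = 159.1 m^3/h * 19 mg/L = 3022.9 g/h  (m^3/h * mg/L = g/h)
Daily solids removed = 3022.9 * 24 = 72549.6 g/day
Convert g to kg: 72549.6 / 1000 = 72.5496 kg/day

72.5496 kg/day


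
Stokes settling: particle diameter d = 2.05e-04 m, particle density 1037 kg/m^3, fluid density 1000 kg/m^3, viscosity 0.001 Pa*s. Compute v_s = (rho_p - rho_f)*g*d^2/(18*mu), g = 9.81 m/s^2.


Density difference: rho_p - rho_f = 1037 - 1000 = 37 kg/m^3
d^2 = (2.05e-04)^2 = 4.2025e-08 m^2
Numerator = (rho_p - rho_f) * g * d^2 = 37 * 9.81 * 4.2025e-08 = 1.5253814e-05
Denominator = 18 * mu = 18 * 0.001 = 0.018
v_s = 1.5253814e-05 / 0.018 = 8.47434e-04 m/s
Check: Re = rho_f * v_s * d / mu = 1000 * 8.47434e-04 * 2.05e-04 / 0.001 = 0.174 < 1, so Stokes' law applies.

8.47434e-04 m/s


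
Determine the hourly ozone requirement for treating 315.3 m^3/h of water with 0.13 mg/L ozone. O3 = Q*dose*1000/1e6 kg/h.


O3 demand (mg/h) = Q * dose * 1000 = 315.3 * 0.13 * 1000 = 40989 mg/h
Convert mg to kg: 40989 / 1e6 = 0.040989 kg/h

0.040989 kg/h


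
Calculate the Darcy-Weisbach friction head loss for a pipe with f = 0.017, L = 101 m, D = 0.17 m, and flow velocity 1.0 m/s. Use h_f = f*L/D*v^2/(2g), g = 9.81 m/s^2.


v^2 = 1.0^2 = 1 m^2/s^2
L/D = 101/0.17 = 594.11765
h_f = f*(L/D)*v^2/(2g) = 0.017 * 594.11765 * 1 / 19.62 = 0.514781 m

0.514781 m


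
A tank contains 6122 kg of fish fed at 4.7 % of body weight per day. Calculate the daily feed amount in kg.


Feeding rate fraction = 4.7% / 100 = 0.047
Daily feed = 6122 kg * 0.047 = 287.734 kg/day

287.734 kg/day


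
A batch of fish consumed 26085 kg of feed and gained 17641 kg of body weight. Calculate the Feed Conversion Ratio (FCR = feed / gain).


FCR = feed consumed / weight gained
FCR = 26085 kg / 17641 kg = 1.47866

1.47866


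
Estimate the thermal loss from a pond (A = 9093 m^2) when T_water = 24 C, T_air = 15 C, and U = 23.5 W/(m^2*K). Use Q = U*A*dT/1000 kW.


Temperature difference dT = 24 - 15 = 9 K
Heat loss (W) = U * A * dT = 23.5 * 9093 * 9 = 1923169.5 W
Convert to kW: 1923169.5 / 1000 = 1923.1695 kW

1923.1695 kW


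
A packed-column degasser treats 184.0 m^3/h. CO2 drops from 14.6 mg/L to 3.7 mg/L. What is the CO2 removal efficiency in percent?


CO2_out / CO2_in = 3.7 / 14.6 = 0.25342466
Fraction remaining = 0.25342466
efficiency = (1 - 0.25342466) * 100 = 74.6575 %

74.6575 %


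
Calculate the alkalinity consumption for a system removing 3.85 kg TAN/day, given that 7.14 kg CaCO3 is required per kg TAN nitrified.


Alkalinity factor: 7.14 kg CaCO3 consumed per kg TAN nitrified
alk = 3.85 kg TAN * 7.14 = 27.489 kg CaCO3/day

27.489 kg CaCO3/day


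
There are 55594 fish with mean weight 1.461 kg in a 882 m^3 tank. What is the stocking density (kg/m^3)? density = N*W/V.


Total biomass = 55594 fish * 1.461 kg = 81222.834 kg
Density = total biomass / volume = 81222.834 / 882 = 92.0894 kg/m^3

92.0894 kg/m^3


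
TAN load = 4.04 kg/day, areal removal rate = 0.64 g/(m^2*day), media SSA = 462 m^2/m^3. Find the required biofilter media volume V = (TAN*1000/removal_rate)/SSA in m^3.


A = 4.04*1000 / 0.64 = 6312.5 m^2
V = 6312.5 / 462 = 13.6634

13.6634 m^3


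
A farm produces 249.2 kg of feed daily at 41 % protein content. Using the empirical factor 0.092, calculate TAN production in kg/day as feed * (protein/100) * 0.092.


Protein in feed = 249.2 * 41/100 = 102.172 kg/day
TAN = protein * 0.092 = 102.172 * 0.092 = 9.399824 kg/day

9.399824 kg/day


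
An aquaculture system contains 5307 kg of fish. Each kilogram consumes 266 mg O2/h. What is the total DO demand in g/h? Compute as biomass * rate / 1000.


Total O2 consumption (mg/h) = 5307 kg * 266 mg/(kg*h) = 1411662 mg/h
Convert to g/h: 1411662 / 1000 = 1411.662 g/h

1411.662 g/h


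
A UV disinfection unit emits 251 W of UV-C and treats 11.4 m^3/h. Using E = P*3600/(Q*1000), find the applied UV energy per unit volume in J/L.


Energy delivered per hour = 251 W * 3600 s = 903600 J/h
Volume treated per hour = 11.4 m^3/h * 1000 = 11400 L/h
dose = 903600 / 11400 = 79.2632 J/L

79.2632 J/L


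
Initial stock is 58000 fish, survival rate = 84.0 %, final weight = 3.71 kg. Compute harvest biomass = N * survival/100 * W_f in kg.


Survivors = 58000 * 84.0/100 = 48720 fish
Harvest biomass = survivors * W_f = 48720 * 3.71 = 180751.2 kg

180751.2 kg


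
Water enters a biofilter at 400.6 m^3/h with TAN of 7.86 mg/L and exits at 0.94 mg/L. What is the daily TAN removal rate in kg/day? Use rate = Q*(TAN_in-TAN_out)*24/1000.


Concentration drop: TAN_in - TAN_out = 7.86 - 0.94 = 6.92 mg/L
Hourly TAN removed = Q * dTAN = 400.6 m^3/h * 6.92 mg/L = 2772.152 g/h  (m^3/h * mg/L = g/h)
Daily TAN removed = 2772.152 * 24 = 66531.648 g/day
Convert to kg/day: 66531.648 / 1000 = 66.531648 kg/day

66.531648 kg/day


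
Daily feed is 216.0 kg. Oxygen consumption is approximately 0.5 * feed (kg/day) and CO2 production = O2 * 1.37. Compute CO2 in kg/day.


O2 = 216.0 * 0.5 = 108
CO2 = 108 * 1.37 = 147.96

147.96 kg/day


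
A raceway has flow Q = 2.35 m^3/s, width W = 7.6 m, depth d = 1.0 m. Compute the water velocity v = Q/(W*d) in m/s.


Cross-sectional area = W * d = 7.6 * 1.0 = 7.6 m^2
Velocity = Q / A = 2.35 / 7.6 = 0.309211 m/s

0.309211 m/s


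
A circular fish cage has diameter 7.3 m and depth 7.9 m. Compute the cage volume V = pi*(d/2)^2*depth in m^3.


r = d/2 = 7.3/2 = 3.65 m
Base area = pi*r^2 = pi*3.65^2 = 41.853868 m^2
Volume = 41.853868 * 7.9 = 330.646 m^3

330.646 m^3


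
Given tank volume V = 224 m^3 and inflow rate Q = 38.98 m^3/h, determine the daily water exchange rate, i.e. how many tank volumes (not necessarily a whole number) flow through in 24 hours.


Daily flow volume = 38.98 m^3/h * 24 h = 935.52 m^3/day
Exchanges = daily flow / tank volume = 935.52 / 224 = 4.17643 exchanges/day

4.17643 exchanges/day


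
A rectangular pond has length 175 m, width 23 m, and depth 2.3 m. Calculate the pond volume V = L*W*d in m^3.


Base area = L * W = 175 * 23 = 4025 m^2
Volume = area * depth = 4025 * 2.3 = 9257.5 m^3

9257.5 m^3


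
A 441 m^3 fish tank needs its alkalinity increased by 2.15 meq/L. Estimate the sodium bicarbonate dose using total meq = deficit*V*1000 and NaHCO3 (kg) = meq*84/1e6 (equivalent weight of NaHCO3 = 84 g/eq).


Tank volume in L = 441 m^3 * 1000 = 441000 L
Total meq required = 2.15 meq/L * 441000 L = 948150 meq
NaHCO3 mass = 948150 meq * 84 mg/meq / 1e6 = 79.6446 kg

79.6446 kg


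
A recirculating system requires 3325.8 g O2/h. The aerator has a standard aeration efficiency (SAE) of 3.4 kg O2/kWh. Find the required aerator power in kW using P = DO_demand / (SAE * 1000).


SAE in g O2/kWh = 3.4 * 1000 = 3400 g/kWh
P = DO_demand / SAE_g = 3325.8 / 3400 = 0.978176 kW

0.978176 kW


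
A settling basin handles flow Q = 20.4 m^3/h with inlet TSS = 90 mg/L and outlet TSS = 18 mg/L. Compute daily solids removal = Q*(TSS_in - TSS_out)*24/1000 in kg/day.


Concentration drop: TSS_in - TSS_out = 90 - 18 = 72 mg/L
Hourly solids removed = Q * dTSS = 20.4 m^3/h * 72 mg/L = 1468.8 g/h  (m^3/h * mg/L = g/h)
Daily solids removed = 1468.8 * 24 = 35251.2 g/day
Convert g to kg: 35251.2 / 1000 = 35.2512 kg/day

35.2512 kg/day


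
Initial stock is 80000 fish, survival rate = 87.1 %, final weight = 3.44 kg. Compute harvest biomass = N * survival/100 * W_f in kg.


Survivors = 80000 * 87.1/100 = 69680 fish
Harvest biomass = survivors * W_f = 69680 * 3.44 = 239699.2 kg

239699.2 kg


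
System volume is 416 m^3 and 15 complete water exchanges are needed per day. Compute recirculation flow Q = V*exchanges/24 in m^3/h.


Daily recirculation volume = 416 m^3 * 15 = 6240 m^3/day
Flow rate Q = daily volume / 24 h = 6240 / 24 = 260 m^3/h

260 m^3/h


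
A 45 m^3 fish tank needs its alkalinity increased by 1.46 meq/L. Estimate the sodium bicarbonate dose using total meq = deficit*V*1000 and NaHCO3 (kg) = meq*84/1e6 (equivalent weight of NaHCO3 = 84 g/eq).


Tank volume in L = 45 m^3 * 1000 = 45000 L
Total meq required = 1.46 meq/L * 45000 L = 65700 meq
NaHCO3 mass = 65700 meq * 84 mg/meq / 1e6 = 5.5188 kg

5.5188 kg


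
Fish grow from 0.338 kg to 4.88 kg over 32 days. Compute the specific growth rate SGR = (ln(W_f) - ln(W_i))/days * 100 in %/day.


ln(W_f) = ln(4.88) = 1.5851452
ln(W_i) = ln(0.338) = -1.0847094
ln(W_f) - ln(W_i) = 1.5851452 - -1.0847094 = 2.6698546
SGR = 2.6698546 / 32 * 100 = 8.3433 %/day

8.3433 %/day


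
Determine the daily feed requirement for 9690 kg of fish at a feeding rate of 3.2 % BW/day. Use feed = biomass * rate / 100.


Feeding rate fraction = 3.2% / 100 = 0.032
Daily feed = 9690 kg * 0.032 = 310.08 kg/day

310.08 kg/day


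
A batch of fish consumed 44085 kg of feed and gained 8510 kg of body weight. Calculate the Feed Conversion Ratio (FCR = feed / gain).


FCR = feed consumed / weight gained
FCR = 44085 kg / 8510 kg = 5.18038

5.18038


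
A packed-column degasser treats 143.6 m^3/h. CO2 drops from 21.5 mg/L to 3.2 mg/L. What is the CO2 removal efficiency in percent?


CO2_out / CO2_in = 3.2 / 21.5 = 0.14883721
Fraction remaining = 0.14883721
efficiency = (1 - 0.14883721) * 100 = 85.1163 %

85.1163 %


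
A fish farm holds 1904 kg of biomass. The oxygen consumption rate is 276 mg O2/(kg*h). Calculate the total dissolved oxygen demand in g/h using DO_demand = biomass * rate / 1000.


Total O2 consumption (mg/h) = 1904 kg * 276 mg/(kg*h) = 525504 mg/h
Convert to g/h: 525504 / 1000 = 525.504 g/h

525.504 g/h


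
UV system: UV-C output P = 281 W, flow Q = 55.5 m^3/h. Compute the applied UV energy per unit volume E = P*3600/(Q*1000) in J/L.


Energy delivered per hour = 281 W * 3600 s = 1011600 J/h
Volume treated per hour = 55.5 m^3/h * 1000 = 55500 L/h
dose = 1011600 / 55500 = 18.227 J/L

18.227 J/L


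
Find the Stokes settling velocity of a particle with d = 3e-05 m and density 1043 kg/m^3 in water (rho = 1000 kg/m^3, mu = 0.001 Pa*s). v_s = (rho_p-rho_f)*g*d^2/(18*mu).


Density difference: rho_p - rho_f = 1043 - 1000 = 43 kg/m^3
d^2 = (3e-05)^2 = 9e-10 m^2
Numerator = (rho_p - rho_f) * g * d^2 = 43 * 9.81 * 9e-10 = 3.79647e-07
Denominator = 18 * mu = 18 * 0.001 = 0.018
v_s = 3.79647e-07 / 0.018 = 2.10915e-05 m/s
Check: Re = rho_f * v_s * d / mu = 1000 * 2.10915e-05 * 3e-05 / 0.001 = 6.33e-04 < 1, so Stokes' law applies.

2.10915e-05 m/s


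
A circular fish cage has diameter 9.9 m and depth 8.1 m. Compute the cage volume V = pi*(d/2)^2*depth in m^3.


r = d/2 = 9.9/2 = 4.95 m
Base area = pi*r^2 = pi*4.95^2 = 76.976874 m^2
Volume = 76.976874 * 8.1 = 623.513 m^3

623.513 m^3


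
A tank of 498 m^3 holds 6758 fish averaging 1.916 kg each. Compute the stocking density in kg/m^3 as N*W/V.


Total biomass = 6758 fish * 1.916 kg = 12948.328 kg
Density = total biomass / volume = 12948.328 / 498 = 26.0007 kg/m^3

26.0007 kg/m^3


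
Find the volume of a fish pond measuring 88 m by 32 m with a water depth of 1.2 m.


Base area = L * W = 88 * 32 = 2816 m^2
Volume = area * depth = 2816 * 1.2 = 3379.2 m^3

3379.2 m^3


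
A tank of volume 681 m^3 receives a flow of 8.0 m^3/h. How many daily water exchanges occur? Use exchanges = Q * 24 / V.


Daily flow volume = 8.0 m^3/h * 24 h = 192 m^3/day
Exchanges = daily flow / tank volume = 192 / 681 = 0.281938 exchanges/day

0.281938 exchanges/day


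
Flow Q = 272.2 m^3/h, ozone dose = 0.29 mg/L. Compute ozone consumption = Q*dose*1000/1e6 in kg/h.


O3 demand (mg/h) = Q * dose * 1000 = 272.2 * 0.29 * 1000 = 78938 mg/h
Convert mg to kg: 78938 / 1e6 = 0.078938 kg/h

0.078938 kg/h


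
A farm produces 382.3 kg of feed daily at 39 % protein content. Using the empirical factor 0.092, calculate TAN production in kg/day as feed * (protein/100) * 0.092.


Protein in feed = 382.3 * 39/100 = 149.097 kg/day
TAN = protein * 0.092 = 149.097 * 0.092 = 13.716924 kg/day

13.716924 kg/day


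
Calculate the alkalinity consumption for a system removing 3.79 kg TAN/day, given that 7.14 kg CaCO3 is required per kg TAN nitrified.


Alkalinity factor: 7.14 kg CaCO3 consumed per kg TAN nitrified
alk = 3.79 kg TAN * 7.14 = 27.0606 kg CaCO3/day

27.0606 kg CaCO3/day


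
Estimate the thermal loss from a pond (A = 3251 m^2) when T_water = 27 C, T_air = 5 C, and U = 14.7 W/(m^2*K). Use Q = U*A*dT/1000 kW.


Temperature difference dT = 27 - 5 = 22 K
Heat loss (W) = U * A * dT = 14.7 * 3251 * 22 = 1051373.4 W
Convert to kW: 1051373.4 / 1000 = 1051.3734 kW

1051.3734 kW


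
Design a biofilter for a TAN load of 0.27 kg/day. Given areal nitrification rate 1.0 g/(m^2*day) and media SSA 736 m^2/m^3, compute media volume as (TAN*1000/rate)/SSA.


A = 0.27*1000 / 1.0 = 270 m^2
V = 270 / 736 = 0.366848

0.366848 m^3


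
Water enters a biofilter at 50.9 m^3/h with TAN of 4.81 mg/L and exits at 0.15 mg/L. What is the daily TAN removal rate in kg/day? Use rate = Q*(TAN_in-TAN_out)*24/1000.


Concentration drop: TAN_in - TAN_out = 4.81 - 0.15 = 4.66 mg/L
Hourly TAN removed = Q * dTAN = 50.9 m^3/h * 4.66 mg/L = 237.194 g/h  (m^3/h * mg/L = g/h)
Daily TAN removed = 237.194 * 24 = 5692.656 g/day
Convert to kg/day: 5692.656 / 1000 = 5.692656 kg/day

5.692656 kg/day


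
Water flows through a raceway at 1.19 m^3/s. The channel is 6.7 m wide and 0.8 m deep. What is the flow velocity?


Cross-sectional area = W * d = 6.7 * 0.8 = 5.36 m^2
Velocity = Q / A = 1.19 / 5.36 = 0.222015 m/s

0.222015 m/s


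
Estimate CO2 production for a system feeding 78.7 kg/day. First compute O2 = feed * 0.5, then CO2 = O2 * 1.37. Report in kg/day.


O2 = 78.7 * 0.5 = 39.35
CO2 = 39.35 * 1.37 = 53.9095

53.9095 kg/day


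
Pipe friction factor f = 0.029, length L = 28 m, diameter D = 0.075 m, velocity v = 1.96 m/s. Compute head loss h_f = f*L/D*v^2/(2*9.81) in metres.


v^2 = 1.96^2 = 3.8416 m^2/s^2
L/D = 28/0.075 = 373.33333
h_f = f*(L/D)*v^2/(2g) = 0.029 * 373.33333 * 3.8416 / 19.62 = 2.11986 m

2.11986 m


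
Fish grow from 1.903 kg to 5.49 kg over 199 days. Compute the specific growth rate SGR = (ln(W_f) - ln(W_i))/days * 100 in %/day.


ln(W_f) = ln(5.49) = 1.7029283
ln(W_i) = ln(1.903) = 0.64343159
ln(W_f) - ln(W_i) = 1.7029283 - 0.64343159 = 1.0594967
SGR = 1.0594967 / 199 * 100 = 0.53241 %/day

0.53241 %/day


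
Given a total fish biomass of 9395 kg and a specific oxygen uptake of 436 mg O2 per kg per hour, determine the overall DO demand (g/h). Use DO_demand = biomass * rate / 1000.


Total O2 consumption (mg/h) = 9395 kg * 436 mg/(kg*h) = 4096220 mg/h
Convert to g/h: 4096220 / 1000 = 4096.22 g/h

4096.22 g/h


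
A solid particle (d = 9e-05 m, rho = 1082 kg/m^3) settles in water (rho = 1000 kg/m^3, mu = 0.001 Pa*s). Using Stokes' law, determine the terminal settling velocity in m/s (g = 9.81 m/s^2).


Density difference: rho_p - rho_f = 1082 - 1000 = 82 kg/m^3
d^2 = (9e-05)^2 = 8.1e-09 m^2
Numerator = (rho_p - rho_f) * g * d^2 = 82 * 9.81 * 8.1e-09 = 6.515802e-06
Denominator = 18 * mu = 18 * 0.001 = 0.018
v_s = 6.515802e-06 / 0.018 = 3.61989e-04 m/s
Check: Re = rho_f * v_s * d / mu = 1000 * 3.61989e-04 * 9e-05 / 0.001 = 0.0326 < 1, so Stokes' law applies.

3.61989e-04 m/s


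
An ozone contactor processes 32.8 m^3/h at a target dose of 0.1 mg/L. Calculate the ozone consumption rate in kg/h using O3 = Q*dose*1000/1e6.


O3 demand (mg/h) = Q * dose * 1000 = 32.8 * 0.1 * 1000 = 3280 mg/h
Convert mg to kg: 3280 / 1e6 = 0.00328 kg/h

0.00328 kg/h


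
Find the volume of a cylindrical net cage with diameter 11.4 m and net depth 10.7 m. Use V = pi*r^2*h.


r = d/2 = 11.4/2 = 5.7 m
Base area = pi*r^2 = pi*5.7^2 = 102.07035 m^2
Volume = 102.07035 * 10.7 = 1092.15 m^3

1092.15 m^3


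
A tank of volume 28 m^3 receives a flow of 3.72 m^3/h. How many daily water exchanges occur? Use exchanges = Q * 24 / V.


Daily flow volume = 3.72 m^3/h * 24 h = 89.28 m^3/day
Exchanges = daily flow / tank volume = 89.28 / 28 = 3.18857 exchanges/day

3.18857 exchanges/day


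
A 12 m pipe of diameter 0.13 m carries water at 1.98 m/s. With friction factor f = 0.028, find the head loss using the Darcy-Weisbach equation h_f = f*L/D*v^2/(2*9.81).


v^2 = 1.98^2 = 3.9204 m^2/s^2
L/D = 12/0.13 = 92.307692
h_f = f*(L/D)*v^2/(2g) = 0.028 * 92.307692 * 3.9204 / 19.62 = 0.516449 m

0.516449 m


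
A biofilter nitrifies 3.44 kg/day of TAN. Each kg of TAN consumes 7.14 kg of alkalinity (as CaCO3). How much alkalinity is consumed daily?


Alkalinity factor: 7.14 kg CaCO3 consumed per kg TAN nitrified
alk = 3.44 kg TAN * 7.14 = 24.5616 kg CaCO3/day

24.5616 kg CaCO3/day


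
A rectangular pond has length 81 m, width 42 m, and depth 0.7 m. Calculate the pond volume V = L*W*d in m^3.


Base area = L * W = 81 * 42 = 3402 m^2
Volume = area * depth = 3402 * 0.7 = 2381.4 m^3

2381.4 m^3


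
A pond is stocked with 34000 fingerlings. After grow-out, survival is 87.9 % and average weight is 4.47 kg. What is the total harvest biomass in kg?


Survivors = 34000 * 87.9/100 = 29886 fish
Harvest biomass = survivors * W_f = 29886 * 4.47 = 133590.42 kg

133590.42 kg


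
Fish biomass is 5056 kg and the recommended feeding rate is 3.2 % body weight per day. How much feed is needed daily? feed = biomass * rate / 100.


Feeding rate fraction = 3.2% / 100 = 0.032
Daily feed = 5056 kg * 0.032 = 161.792 kg/day

161.792 kg/day


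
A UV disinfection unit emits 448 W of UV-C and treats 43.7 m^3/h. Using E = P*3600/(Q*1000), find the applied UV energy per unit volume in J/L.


Energy delivered per hour = 448 W * 3600 s = 1612800 J/h
Volume treated per hour = 43.7 m^3/h * 1000 = 43700 L/h
dose = 1612800 / 43700 = 36.9062 J/L

36.9062 J/L


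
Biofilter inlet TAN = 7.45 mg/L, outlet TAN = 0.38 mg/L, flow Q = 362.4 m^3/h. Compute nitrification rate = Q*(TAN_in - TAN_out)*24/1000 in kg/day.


Concentration drop: TAN_in - TAN_out = 7.45 - 0.38 = 7.07 mg/L
Hourly TAN removed = Q * dTAN = 362.4 m^3/h * 7.07 mg/L = 2562.168 g/h  (m^3/h * mg/L = g/h)
Daily TAN removed = 2562.168 * 24 = 61492.032 g/day
Convert to kg/day: 61492.032 / 1000 = 61.492032 kg/day

61.492032 kg/day


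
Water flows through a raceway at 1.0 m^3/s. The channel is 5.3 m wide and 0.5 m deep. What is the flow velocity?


Cross-sectional area = W * d = 5.3 * 0.5 = 2.65 m^2
Velocity = Q / A = 1.0 / 2.65 = 0.377358 m/s

0.377358 m/s


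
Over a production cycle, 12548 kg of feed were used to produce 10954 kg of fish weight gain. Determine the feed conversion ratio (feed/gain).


FCR = feed consumed / weight gained
FCR = 12548 kg / 10954 kg = 1.14552

1.14552


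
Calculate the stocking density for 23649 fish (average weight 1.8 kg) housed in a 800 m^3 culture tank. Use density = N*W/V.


Total biomass = 23649 fish * 1.8 kg = 42568.2 kg
Density = total biomass / volume = 42568.2 / 800 = 53.2102 kg/m^3

53.2102 kg/m^3


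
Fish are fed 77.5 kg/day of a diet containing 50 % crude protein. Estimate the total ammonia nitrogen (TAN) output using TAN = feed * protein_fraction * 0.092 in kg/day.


Protein in feed = 77.5 * 50/100 = 38.75 kg/day
TAN = protein * 0.092 = 38.75 * 0.092 = 3.565 kg/day

3.565 kg/day


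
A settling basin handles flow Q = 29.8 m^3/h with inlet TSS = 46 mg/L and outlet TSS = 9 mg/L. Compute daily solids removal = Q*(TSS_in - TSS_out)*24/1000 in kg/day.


Concentration drop: TSS_in - TSS_out = 46 - 9 = 37 mg/L
Hourly solids removed = Q * dTSS = 29.8 m^3/h * 37 mg/L = 1102.6 g/h  (m^3/h * mg/L = g/h)
Daily solids removed = 1102.6 * 24 = 26462.4 g/day
Convert g to kg: 26462.4 / 1000 = 26.4624 kg/day

26.4624 kg/day


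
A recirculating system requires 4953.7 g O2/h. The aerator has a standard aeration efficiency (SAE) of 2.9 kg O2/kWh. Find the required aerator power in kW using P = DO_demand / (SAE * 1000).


SAE in g O2/kWh = 2.9 * 1000 = 2900 g/kWh
P = DO_demand / SAE_g = 4953.7 / 2900 = 1.70817 kW

1.70817 kW


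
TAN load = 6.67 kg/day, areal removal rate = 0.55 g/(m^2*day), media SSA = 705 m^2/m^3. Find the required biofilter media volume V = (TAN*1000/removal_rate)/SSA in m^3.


A = 6.67*1000 / 0.55 = 12127.273 m^2
V = 12127.273 / 705 = 17.2018

17.2018 m^3


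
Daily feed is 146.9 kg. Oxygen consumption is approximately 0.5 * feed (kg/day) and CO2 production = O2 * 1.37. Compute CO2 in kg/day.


O2 = 146.9 * 0.5 = 73.45
CO2 = 73.45 * 1.37 = 100.6265

100.6265 kg/day


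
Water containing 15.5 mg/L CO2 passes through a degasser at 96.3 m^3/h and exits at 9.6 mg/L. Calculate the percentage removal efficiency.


CO2_out / CO2_in = 9.6 / 15.5 = 0.61935484
Fraction remaining = 0.61935484
efficiency = (1 - 0.61935484) * 100 = 38.0645 %

38.0645 %


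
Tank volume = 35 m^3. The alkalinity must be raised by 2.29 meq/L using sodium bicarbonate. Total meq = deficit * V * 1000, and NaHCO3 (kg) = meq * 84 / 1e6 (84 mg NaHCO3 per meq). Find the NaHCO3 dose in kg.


Tank volume in L = 35 m^3 * 1000 = 35000 L
Total meq required = 2.29 meq/L * 35000 L = 80150 meq
NaHCO3 mass = 80150 meq * 84 mg/meq / 1e6 = 6.7326 kg

6.7326 kg


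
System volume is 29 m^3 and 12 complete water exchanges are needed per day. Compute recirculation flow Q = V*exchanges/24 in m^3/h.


Daily recirculation volume = 29 m^3 * 12 = 348 m^3/day
Flow rate Q = daily volume / 24 h = 348 / 24 = 14.5 m^3/h

14.5 m^3/h


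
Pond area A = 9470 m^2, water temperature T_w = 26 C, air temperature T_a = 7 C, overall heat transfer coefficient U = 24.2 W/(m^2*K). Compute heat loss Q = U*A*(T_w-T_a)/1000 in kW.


Temperature difference dT = 26 - 7 = 19 K
Heat loss (W) = U * A * dT = 24.2 * 9470 * 19 = 4354306 W
Convert to kW: 4354306 / 1000 = 4354.306 kW

4354.306 kW


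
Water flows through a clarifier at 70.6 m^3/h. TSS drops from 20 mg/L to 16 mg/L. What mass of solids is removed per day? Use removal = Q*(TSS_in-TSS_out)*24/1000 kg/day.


Concentration drop: TSS_in - TSS_out = 20 - 16 = 4 mg/L
Hourly solids removed = Q * dTSS = 70.6 m^3/h * 4 mg/L = 282.4 g/h  (m^3/h * mg/L = g/h)
Daily solids removed = 282.4 * 24 = 6777.6 g/day
Convert g to kg: 6777.6 / 1000 = 6.7776 kg/day

6.7776 kg/day


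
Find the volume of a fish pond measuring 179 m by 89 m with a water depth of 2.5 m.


Base area = L * W = 179 * 89 = 15931 m^2
Volume = area * depth = 15931 * 2.5 = 39827.5 m^3

39827.5 m^3


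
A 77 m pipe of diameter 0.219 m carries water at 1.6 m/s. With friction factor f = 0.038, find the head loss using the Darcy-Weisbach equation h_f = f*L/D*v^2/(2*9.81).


v^2 = 1.6^2 = 2.56 m^2/s^2
L/D = 77/0.219 = 351.59817
h_f = f*(L/D)*v^2/(2g) = 0.038 * 351.59817 * 2.56 / 19.62 = 1.7433 m

1.7433 m


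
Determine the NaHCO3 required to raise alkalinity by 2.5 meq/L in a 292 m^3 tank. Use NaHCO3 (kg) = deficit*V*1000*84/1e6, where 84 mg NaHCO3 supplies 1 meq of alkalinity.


Tank volume in L = 292 m^3 * 1000 = 292000 L
Total meq required = 2.5 meq/L * 292000 L = 730000 meq
NaHCO3 mass = 730000 meq * 84 mg/meq / 1e6 = 61.32 kg

61.32 kg


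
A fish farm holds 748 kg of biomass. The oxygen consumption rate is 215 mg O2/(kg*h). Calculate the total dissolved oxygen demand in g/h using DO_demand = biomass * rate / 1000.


Total O2 consumption (mg/h) = 748 kg * 215 mg/(kg*h) = 160820 mg/h
Convert to g/h: 160820 / 1000 = 160.82 g/h

160.82 g/h


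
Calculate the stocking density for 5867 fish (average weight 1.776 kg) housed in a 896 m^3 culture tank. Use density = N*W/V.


Total biomass = 5867 fish * 1.776 kg = 10419.792 kg
Density = total biomass / volume = 10419.792 / 896 = 11.6292 kg/m^3

11.6292 kg/m^3


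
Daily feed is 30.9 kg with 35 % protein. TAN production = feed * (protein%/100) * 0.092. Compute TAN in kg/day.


Protein in feed = 30.9 * 35/100 = 10.815 kg/day
TAN = protein * 0.092 = 10.815 * 0.092 = 0.99498 kg/day

0.99498 kg/day


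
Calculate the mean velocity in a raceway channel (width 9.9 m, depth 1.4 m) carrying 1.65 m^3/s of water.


Cross-sectional area = W * d = 9.9 * 1.4 = 13.86 m^2
Velocity = Q / A = 1.65 / 13.86 = 0.119048 m/s

0.119048 m/s


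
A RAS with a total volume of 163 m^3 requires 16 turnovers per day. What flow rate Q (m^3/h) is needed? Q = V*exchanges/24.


Daily recirculation volume = 163 m^3 * 16 = 2608 m^3/day
Flow rate Q = daily volume / 24 h = 2608 / 24 = 108.667 m^3/h

108.667 m^3/h


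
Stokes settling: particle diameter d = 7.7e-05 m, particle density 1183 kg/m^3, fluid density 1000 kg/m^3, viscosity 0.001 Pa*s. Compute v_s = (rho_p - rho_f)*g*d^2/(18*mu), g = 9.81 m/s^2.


Density difference: rho_p - rho_f = 1183 - 1000 = 183 kg/m^3
d^2 = (7.7e-05)^2 = 5.929e-09 m^2
Numerator = (rho_p - rho_f) * g * d^2 = 183 * 9.81 * 5.929e-09 = 1.0643919e-05
Denominator = 18 * mu = 18 * 0.001 = 0.018
v_s = 1.0643919e-05 / 0.018 = 5.91329e-04 m/s
Check: Re = rho_f * v_s * d / mu = 1000 * 5.91329e-04 * 7.7e-05 / 0.001 = 0.0455 < 1, so Stokes' law applies.

5.91329e-04 m/s


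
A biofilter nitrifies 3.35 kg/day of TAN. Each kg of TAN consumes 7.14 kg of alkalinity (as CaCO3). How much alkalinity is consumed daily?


Alkalinity factor: 7.14 kg CaCO3 consumed per kg TAN nitrified
alk = 3.35 kg TAN * 7.14 = 23.919 kg CaCO3/day

23.919 kg CaCO3/day


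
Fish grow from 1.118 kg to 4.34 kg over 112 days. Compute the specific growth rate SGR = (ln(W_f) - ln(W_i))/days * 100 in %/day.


ln(W_f) = ln(4.34) = 1.4678743
ln(W_i) = ln(1.118) = 0.11154137
ln(W_f) - ln(W_i) = 1.4678743 - 0.11154137 = 1.3563329
SGR = 1.3563329 / 112 * 100 = 1.21101 %/day

1.21101 %/day


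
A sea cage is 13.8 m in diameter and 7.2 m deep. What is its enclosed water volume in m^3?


r = d/2 = 13.8/2 = 6.9 m
Base area = pi*r^2 = pi*6.9^2 = 149.57123 m^2
Volume = 149.57123 * 7.2 = 1076.91 m^3

1076.91 m^3


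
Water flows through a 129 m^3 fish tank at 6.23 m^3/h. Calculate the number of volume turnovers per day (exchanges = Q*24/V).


Daily flow volume = 6.23 m^3/h * 24 h = 149.52 m^3/day
Exchanges = daily flow / tank volume = 149.52 / 129 = 1.15907 exchanges/day

1.15907 exchanges/day


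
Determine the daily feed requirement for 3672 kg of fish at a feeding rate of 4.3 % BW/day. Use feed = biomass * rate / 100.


Feeding rate fraction = 4.3% / 100 = 0.043
Daily feed = 3672 kg * 0.043 = 157.896 kg/day

157.896 kg/day


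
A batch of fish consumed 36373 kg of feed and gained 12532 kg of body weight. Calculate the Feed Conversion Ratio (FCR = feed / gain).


FCR = feed consumed / weight gained
FCR = 36373 kg / 12532 kg = 2.90241

2.90241


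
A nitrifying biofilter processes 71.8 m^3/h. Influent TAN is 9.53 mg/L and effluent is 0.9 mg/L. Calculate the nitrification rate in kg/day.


Concentration drop: TAN_in - TAN_out = 9.53 - 0.9 = 8.63 mg/L
Hourly TAN removed = Q * dTAN = 71.8 m^3/h * 8.63 mg/L = 619.634 g/h  (m^3/h * mg/L = g/h)
Daily TAN removed = 619.634 * 24 = 14871.216 g/day
Convert to kg/day: 14871.216 / 1000 = 14.871216 kg/day

14.871216 kg/day


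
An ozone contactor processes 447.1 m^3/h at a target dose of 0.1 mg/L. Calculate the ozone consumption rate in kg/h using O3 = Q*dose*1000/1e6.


O3 demand (mg/h) = Q * dose * 1000 = 447.1 * 0.1 * 1000 = 44710 mg/h
Convert mg to kg: 44710 / 1e6 = 0.04471 kg/h

0.04471 kg/h


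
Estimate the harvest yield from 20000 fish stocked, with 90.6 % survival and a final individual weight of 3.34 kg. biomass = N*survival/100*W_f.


Survivors = 20000 * 90.6/100 = 18120 fish
Harvest biomass = survivors * W_f = 18120 * 3.34 = 60520.8 kg

60520.8 kg


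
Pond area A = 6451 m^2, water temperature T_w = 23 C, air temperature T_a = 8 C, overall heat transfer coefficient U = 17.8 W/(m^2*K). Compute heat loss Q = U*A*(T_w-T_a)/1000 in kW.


Temperature difference dT = 23 - 8 = 15 K
Heat loss (W) = U * A * dT = 17.8 * 6451 * 15 = 1722417 W
Convert to kW: 1722417 / 1000 = 1722.417 kW

1722.417 kW


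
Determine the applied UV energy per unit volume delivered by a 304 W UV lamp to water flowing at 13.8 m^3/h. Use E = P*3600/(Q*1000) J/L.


Energy delivered per hour = 304 W * 3600 s = 1094400 J/h
Volume treated per hour = 13.8 m^3/h * 1000 = 13800 L/h
dose = 1094400 / 13800 = 79.3043 J/L

79.3043 J/L


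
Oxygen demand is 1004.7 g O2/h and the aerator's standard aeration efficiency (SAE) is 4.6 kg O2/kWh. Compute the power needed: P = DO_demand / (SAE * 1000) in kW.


SAE in g O2/kWh = 4.6 * 1000 = 4600 g/kWh
P = DO_demand / SAE_g = 1004.7 / 4600 = 0.218413 kW

0.218413 kW
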